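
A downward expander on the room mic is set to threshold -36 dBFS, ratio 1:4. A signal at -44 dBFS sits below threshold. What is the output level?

The input is 8 dB below the -36 dBFS threshold.
A 1:4 expander multiplies undershoot by 4: 8 × 4 = 32 dB below threshold.
Output = -36 − 32 = -68 dBFS.

-68 dBFS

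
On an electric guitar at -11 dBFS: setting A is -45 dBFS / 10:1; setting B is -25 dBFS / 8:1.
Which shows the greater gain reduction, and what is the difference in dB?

A: overshoot 34 dB → output overshoot 3.4 dB → GR 30.6 dB.
B: overshoot 14 dB → output overshoot 1.75 dB → GR 12.25 dB.
A reduces 18.35 dB more.

A, by 18.35 dB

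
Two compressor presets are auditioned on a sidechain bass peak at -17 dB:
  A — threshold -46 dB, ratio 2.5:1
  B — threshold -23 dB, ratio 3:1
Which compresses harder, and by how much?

A, by 13.4 dB

A: GR = 29 − 29/2.5 = 17.4 dB.
B: GR = 6 − 6/3 = 4 dB.
A reduces 13.4 dB more.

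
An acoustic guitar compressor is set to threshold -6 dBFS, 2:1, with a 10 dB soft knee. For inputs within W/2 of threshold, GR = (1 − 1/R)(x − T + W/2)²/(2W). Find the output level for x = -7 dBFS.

-7.4 dBFS

x − T + W/2 = -7 − (-6) + 5 = 4.
GR = (1 − 1/2) × 4² / 20 = 0.5 × 16 / 20 = 0.4 dB.
Output = -7 − 0.4 = -7.4 dBFS.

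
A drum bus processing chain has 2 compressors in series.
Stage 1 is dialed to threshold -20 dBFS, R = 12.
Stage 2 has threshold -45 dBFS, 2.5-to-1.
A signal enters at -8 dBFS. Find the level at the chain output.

-34.6 dBFS

Stage 1: overshoot 12 dB → 12/12 = 1 dB → -19 dBFS.
Stage 2: overshoot 26 dB → 26/2.5 = 10.4 dB → -34.6 dBFS.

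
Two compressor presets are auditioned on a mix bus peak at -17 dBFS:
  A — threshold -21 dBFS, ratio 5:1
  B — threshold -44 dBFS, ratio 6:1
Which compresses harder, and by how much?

A: 4 dB over, compressed to 0.8 dB over, so 3.2 dB of GR.
B: 27 dB over, compressed to 4.5 dB over, so 22.5 dB of GR.
B applies 19.3 dB more gain reduction.

B, by 19.3 dB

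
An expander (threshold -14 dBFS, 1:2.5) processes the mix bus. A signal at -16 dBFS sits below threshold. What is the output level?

The input is 2 dB below the -14 dBFS threshold.
A 1:2.5 expander multiplies undershoot by 2.5: 2 × 2.5 = 5 dB below threshold.
Output = -14 − 5 = -19 dBFS.

-19 dBFS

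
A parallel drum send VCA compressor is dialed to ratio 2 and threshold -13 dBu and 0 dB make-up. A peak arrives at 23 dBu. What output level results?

5 dBu

Overshoot: 23 − (-13) = 36 dB.
2:1 compression reduces that to 36/2 = 18 dB over.
That puts the output at 5 dBu.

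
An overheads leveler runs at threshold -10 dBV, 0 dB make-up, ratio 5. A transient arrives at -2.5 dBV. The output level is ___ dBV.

-8.5 dBV

Overshoot: -2.5 − (-10) = 7.5 dB.
The 7.5 dB excess becomes 1.5 dB after 5:1 reduction.
So the level is -10 + 1.5 = -8.5 dBV.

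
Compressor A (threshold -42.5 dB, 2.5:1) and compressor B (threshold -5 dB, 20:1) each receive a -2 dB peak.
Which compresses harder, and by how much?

A: overshoot 40.5 dB → output overshoot 16.2 dB → GR 24.3 dB.
B: overshoot 3 dB → output overshoot 0.15 dB → GR 2.85 dB.
Difference: 21.45 dB in favour of A.

A, by 21.45 dB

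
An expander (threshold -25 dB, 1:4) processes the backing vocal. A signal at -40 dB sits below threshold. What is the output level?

Undershoot = (-25) − (-40) = 15 dB.
At 1:4, that expands to 60 dB under threshold.
Output = -25 − 60 = -85 dB.

-85 dB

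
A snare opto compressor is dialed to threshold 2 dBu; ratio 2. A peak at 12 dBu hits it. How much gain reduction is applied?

The signal is 10 dB above threshold.
After 2:1 compression the overshoot becomes 10/2 = 5 dB.
Gain reduction = 10 − 5 = 5 dB.

5 dB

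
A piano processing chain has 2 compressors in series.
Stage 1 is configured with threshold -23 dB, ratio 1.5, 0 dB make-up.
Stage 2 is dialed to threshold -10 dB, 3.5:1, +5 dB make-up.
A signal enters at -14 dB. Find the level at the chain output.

-12 dB

Stage 1: 9 dB above -23 dB, reduced 1.5:1 to 6 dB above → -17 dB.
Stage 2: -17 dB is at or below the -10 dB threshold — no compression; make-up brings it to -12 dB.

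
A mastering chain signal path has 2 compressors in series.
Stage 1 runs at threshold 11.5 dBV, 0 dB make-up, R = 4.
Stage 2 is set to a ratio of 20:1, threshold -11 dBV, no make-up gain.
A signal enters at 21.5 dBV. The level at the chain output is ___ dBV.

Stage 1: overshoot 10 dB → 10/4 = 2.5 dB → 14 dBV.
Stage 2: 25 dB above -11 dBV, reduced 20:1 to 1.25 dB above → -9.75 dBV.

-9.75 dBV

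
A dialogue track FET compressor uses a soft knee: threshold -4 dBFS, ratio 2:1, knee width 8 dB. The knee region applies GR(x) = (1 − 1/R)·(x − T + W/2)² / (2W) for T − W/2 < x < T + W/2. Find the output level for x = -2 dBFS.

x − T + W/2 = -2 − (-4) + 4 = 6.
GR = (1 − 1/2) × 6² / 16 = 0.5 × 36 / 16 = 1.125 dB.
Output = -2 − 1.125 = -3.125 dBFS.

-3.125 dBFS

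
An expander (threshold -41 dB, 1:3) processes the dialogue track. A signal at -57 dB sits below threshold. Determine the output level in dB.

Undershoot = (-41) − (-57) = 16 dB.
At 1:3, that expands to 48 dB under threshold.
Output = -41 − 48 = -89 dB.

-89 dB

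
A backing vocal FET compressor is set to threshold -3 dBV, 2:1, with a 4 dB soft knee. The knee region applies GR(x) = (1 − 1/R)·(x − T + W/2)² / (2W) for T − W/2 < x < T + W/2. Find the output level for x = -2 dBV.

-2.5625 dBV

x − T + W/2 = -2 − (-3) + 2 = 3.
GR = (1 − 1/2) × 3² / 8 = 0.5 × 9 / 8 = 0.5625 dB.
Output = -2 − 0.5625 = -2.5625 dBV.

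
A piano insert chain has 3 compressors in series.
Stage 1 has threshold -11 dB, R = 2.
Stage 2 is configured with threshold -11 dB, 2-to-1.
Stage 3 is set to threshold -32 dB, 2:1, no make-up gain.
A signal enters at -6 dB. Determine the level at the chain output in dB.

-20.875 dB

Stage 1: overshoot 5 dB → 5/2 = 2.5 dB → -8.5 dB.
Stage 2: -8.5 dB is 2.5 dB over -11 dB; at 2:1 that becomes 1.25 dB over, giving -9.75 dB.
Stage 3: 22.25 dB above -32 dB, reduced 2:1 to 11.125 dB above → -20.875 dB.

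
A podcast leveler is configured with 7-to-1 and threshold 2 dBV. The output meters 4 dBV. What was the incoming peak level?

16 dBV

Post-compression overshoot = 4 − 2 = 2 dB.
Undo the ratio: input overshoot = 2 × 7 = 14 dB, giving input = 16 dBV.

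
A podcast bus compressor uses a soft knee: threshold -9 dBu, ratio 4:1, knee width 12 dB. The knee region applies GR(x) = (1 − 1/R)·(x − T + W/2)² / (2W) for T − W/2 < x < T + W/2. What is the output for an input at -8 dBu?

-9.53125 dBu

x − T + W/2 = -8 − (-9) + 6 = 7.
GR = (1 − 1/4) × 7² / 24 = 0.75 × 49 / 24 = 1.53125 dB.
Output = -8 − 1.53125 = -9.53125 dBu.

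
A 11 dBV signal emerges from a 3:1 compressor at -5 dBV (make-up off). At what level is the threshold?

Gain reduction = 11 − (-5) = 16 dB; output overshoot = GR / (R − 1) = 16 / 2 = 8 dB.
Threshold = output − output overshoot = -5 − 8 = -13 dBV.

-13 dBV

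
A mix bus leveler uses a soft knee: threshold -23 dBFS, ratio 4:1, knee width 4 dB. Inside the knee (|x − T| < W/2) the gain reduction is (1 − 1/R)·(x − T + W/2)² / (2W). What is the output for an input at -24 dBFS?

-24.09375 dBFS

x − T + W/2 = -24 − (-23) + 2 = 1.
GR = (1 − 1/4) × 1² / 8 = 0.75 × 1 / 8 = 0.09375 dB.
Output = -24 − 0.09375 = -24.09375 dBFS.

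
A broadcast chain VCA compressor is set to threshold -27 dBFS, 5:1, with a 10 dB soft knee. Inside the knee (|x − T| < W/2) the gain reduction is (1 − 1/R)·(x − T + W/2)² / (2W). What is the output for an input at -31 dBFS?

x − T + W/2 = -31 − (-27) + 5 = 1.
GR = (1 − 1/5) × 1² / 20 = 0.8 × 1 / 20 = 0.04 dB.
Output = -31 − 0.04 = -31.04 dBFS.

-31.04 dBFS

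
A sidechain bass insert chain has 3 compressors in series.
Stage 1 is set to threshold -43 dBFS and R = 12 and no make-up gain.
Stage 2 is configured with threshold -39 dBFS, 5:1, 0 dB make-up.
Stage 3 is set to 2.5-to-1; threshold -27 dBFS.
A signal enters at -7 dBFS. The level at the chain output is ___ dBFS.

-40 dBFS

Stage 1: 36 dB above -43 dBFS, reduced 12:1 to 3 dB above → -40 dBFS.
Stage 2: -40 dBFS is at or below the -39 dBFS threshold — no compression; output -40 dBFS.
Stage 3: below threshold (-40 ≤ -27); passes unchanged; output -40 dBFS.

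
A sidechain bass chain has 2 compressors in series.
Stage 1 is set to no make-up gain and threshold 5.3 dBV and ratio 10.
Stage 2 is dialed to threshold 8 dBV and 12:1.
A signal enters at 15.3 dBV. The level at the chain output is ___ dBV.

6.3 dBV

Stage 1: 10 dB above 5.3 dBV, reduced 10:1 to 1 dB above → 6.3 dBV.
Stage 2: below threshold (6.3 ≤ 8); passes unchanged; output 6.3 dBV.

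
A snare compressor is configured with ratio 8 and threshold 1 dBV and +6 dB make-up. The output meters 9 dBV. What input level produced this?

Before make-up, the level was 9 − 6 = 3 dBV.
The compressed level sits 3 − 1 = 2 dB over threshold.
Before 8:1 compression the overshoot was 2 × 8 = 16 dB, so input = 1 + 16 = 17 dBV.

17 dBV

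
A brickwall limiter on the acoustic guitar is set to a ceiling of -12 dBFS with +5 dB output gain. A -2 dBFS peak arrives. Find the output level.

At ∞:1, everything above -12 dBFS is held at the ceiling.
Output gain then adds 5 dB: -12 + 5 = -7 dBFS.

-7 dBFS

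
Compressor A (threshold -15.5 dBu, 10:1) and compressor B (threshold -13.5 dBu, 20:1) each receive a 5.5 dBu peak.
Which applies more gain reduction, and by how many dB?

A, by 0.85 dB

A: overshoot 21 dB → output overshoot 2.1 dB → GR 18.9 dB.
B: overshoot 19 dB → output overshoot 0.95 dB → GR 18.05 dB.
A reduces 0.85 dB more.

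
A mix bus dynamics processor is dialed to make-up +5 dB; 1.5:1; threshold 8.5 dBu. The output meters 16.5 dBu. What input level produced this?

Stripping the +5 dB make-up gives 11.5 dBu at the gain stage.
Post-compression overshoot = 11.5 − 8.5 = 3 dB.
Before 1.5:1 compression the overshoot was 3 × 1.5 = 4.5 dB, so input = 8.5 + 4.5 = 13 dBu.

13 dBu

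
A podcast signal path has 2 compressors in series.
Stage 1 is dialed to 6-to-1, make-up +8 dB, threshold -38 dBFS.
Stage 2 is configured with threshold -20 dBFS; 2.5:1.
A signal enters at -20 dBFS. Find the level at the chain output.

-27 dBFS

Stage 1: 18 dB above -38 dBFS, reduced 6:1 to 3 dB above → -35 dBFS; +8 dB make-up → -27 dBFS.
Stage 2: -27 dBFS ≤ -20 dBFS, so stage 2 doesn't engage; output -27 dBFS.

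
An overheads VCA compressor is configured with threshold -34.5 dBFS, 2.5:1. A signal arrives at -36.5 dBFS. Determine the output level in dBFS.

-36.5 dBFS

-36.5 dBFS is 2 dB below the -34.5 dBFS threshold, so no gain reduction is applied.
Output = input = -36.5 dBFS.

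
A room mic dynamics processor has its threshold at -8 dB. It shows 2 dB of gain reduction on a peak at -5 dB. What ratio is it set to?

Input overshoot = -5 − (-8) = 3 dB.
Output overshoot = 3 − 2 = 1 dB.
Ratio = input overshoot / output overshoot = 3 / 1 = 3.

3:1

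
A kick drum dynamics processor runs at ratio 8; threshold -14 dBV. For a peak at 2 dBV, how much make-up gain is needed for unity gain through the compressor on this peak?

Overshoot 16 dB → 16/8 = 2 dB after compression, so the compressed level is -14 + 2 = -12 dBV.
Make-up = target − compressed = 2 − (-12) = 14 dB.

14 dB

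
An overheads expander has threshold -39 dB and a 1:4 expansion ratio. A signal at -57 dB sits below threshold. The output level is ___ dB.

-111 dB

Undershoot = (-39) − (-57) = 18 dB.
At 1:4, that expands to 72 dB under threshold.
Output = -39 − 72 = -111 dB.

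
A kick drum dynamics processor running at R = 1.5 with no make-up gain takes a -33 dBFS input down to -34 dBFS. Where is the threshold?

Let T be the threshold. Output overshoot = (input overshoot)/R, so -34 − T = (-33 − T)/1.5.
1.5·(-34 − T) = -33 − T → 0.5·T = -51 − (-33) = -18.
T = -18/0.5 = -36 dBFS.

-36 dBFS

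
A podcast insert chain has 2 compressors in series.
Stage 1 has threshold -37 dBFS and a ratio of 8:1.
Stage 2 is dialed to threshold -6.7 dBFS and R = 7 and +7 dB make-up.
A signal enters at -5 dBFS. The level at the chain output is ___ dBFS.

Stage 1: -5 dBFS is 32 dB over -37 dBFS; at 8:1 that becomes 4 dB over, giving -33 dBFS.
Stage 2: -33 dBFS is at or below the -6.7 dBFS threshold — no compression; make-up brings it to -26 dBFS.

-26 dBFS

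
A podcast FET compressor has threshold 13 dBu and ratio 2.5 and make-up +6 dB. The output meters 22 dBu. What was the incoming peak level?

Before make-up, the level was 22 − 6 = 16 dBu.
That's 3 dB above the 13 dBu threshold.
Before 2.5:1 compression the overshoot was 3 × 2.5 = 7.5 dB, so input = 13 + 7.5 = 20.5 dBu.

20.5 dBu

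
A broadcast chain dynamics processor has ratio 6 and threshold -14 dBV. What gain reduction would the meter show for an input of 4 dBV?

15 dB

4 dBV exceeds the threshold by 18 dB.
At 6:1, output sits 18/6 = 3 dB above threshold.
GR = overshoot in − overshoot out = 18 − 3 = 15 dB.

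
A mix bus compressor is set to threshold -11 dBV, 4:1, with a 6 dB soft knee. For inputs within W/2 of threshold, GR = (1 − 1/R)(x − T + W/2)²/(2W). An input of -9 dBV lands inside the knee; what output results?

-10.5625 dBV

x − T + W/2 = -9 − (-11) + 3 = 5.
GR = (1 − 1/4) × 5² / 12 = 0.75 × 25 / 12 = 1.5625 dB.
Output = -9 − 1.5625 = -10.5625 dBV.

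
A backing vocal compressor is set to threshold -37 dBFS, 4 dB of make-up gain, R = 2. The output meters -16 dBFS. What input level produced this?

Remove make-up: -16 − 4 = -20 dBFS.
Post-compression overshoot = -20 − (-37) = 17 dB.
Input overshoot = R × output overshoot = 34 dB → input = -37 + 34 = -3 dBFS.

-3 dBFS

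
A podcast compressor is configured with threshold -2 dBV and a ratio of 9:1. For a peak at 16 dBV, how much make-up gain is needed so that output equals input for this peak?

Overshoot 18 dB → 18/9 = 2 dB after compression, so the compressed level is -2 + 2 = 0 dBV.
Make-up = target − compressed = 16 − 0 = 16 dB.

16 dB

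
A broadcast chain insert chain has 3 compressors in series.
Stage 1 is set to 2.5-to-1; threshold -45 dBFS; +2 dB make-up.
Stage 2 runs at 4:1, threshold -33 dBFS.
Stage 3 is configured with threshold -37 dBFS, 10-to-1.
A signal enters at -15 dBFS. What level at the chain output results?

Stage 1: overshoot 30 dB → 30/2.5 = 12 dB → -33 dBFS; +2 dB make-up → -31 dBFS.
Stage 2: 2 dB above -33 dBFS, reduced 4:1 to 0.5 dB above → -32.5 dBFS.
Stage 3: 4.5 dB above -37 dBFS, reduced 10:1 to 0.45 dB above → -36.55 dBFS.

-36.55 dBFS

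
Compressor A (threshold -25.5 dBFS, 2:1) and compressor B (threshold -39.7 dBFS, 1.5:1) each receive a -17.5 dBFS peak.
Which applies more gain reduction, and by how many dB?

B, by 3.4 dB

A: 8 dB over, compressed to 4 dB over, so 4 dB of GR.
B: 22.2 dB over, compressed to 14.8 dB over, so 7.4 dB of GR.
Difference: 3.4 dB in favour of B.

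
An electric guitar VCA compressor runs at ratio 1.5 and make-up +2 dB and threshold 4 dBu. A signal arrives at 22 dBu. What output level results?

Overshoot: 22 − 4 = 18 dB.
1.5:1 compression reduces that to 18/1.5 = 12 dB over.
So the level is 4 + 12 = 16 dBu; make-up adds 2 dB, giving 18 dBu.

18 dBu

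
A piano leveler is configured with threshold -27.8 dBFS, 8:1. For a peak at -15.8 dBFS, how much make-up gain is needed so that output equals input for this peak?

Overshoot 12 dB → 12/8 = 1.5 dB after compression, so the compressed level is -27.8 + 1.5 = -26.3 dBFS.
Make-up = target − compressed = -15.8 − (-26.3) = 10.5 dB.

10.5 dB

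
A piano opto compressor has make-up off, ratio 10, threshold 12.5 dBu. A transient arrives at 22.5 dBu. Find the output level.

22.5 dBu sits 10 dB over threshold.
The 10 dB excess becomes 1 dB after 10:1 reduction.
That puts the output at 13.5 dBu.

13.5 dBu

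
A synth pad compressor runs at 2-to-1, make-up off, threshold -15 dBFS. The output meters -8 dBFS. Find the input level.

-1 dBFS

That's 7 dB above the -15 dBFS threshold.
Undo the ratio: input overshoot = 7 × 2 = 14 dB, giving input = -1 dBFS.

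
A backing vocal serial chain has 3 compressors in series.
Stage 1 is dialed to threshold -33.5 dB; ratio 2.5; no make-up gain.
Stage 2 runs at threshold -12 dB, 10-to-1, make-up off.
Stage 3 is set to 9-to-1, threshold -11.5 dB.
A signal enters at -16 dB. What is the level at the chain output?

-26.5 dB

Stage 1: 17.5 dB above -33.5 dB, reduced 2.5:1 to 7 dB above → -26.5 dB.
Stage 2: -26.5 dB ≤ -12 dB, so stage 2 doesn't engage; output -26.5 dB.
Stage 3: below threshold (-26.5 ≤ -11.5); passes unchanged; output -26.5 dB.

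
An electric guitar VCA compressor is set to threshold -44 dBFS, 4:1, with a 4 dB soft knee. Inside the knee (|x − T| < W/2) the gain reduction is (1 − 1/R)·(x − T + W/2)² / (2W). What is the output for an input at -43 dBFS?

x − T + W/2 = -43 − (-44) + 2 = 3.
GR = (1 − 1/4) × 3² / 8 = 0.75 × 9 / 8 = 0.84375 dB.
Output = -43 − 0.84375 = -43.84375 dBFS.

-43.84375 dBFS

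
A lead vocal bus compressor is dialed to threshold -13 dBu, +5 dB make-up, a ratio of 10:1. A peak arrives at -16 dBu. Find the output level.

-11 dBu

-16 dBu is 3 dB below the -13 dBu threshold, so no gain reduction is applied.
Make-up gain adds 5 dB: -16 + 5 = -11 dBu.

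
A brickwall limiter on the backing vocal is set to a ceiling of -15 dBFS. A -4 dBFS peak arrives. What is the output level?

-15 dBFS

At ∞:1, everything above -15 dBFS is held at the ceiling.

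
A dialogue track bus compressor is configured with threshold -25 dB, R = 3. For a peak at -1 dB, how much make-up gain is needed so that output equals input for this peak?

The peak compresses to -25 + 24/3 = -17 dB.
To reach -1 dB requires -1 − (-17) = 16 dB of make-up.

16 dB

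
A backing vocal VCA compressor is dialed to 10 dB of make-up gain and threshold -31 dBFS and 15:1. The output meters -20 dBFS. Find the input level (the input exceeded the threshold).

-16 dBFS

Stripping the +10 dB make-up gives -30 dBFS at the gain stage.
That's 1 dB above the -31 dBFS threshold.
Input overshoot = R × output overshoot = 15 dB → input = -31 + 15 = -16 dBFS.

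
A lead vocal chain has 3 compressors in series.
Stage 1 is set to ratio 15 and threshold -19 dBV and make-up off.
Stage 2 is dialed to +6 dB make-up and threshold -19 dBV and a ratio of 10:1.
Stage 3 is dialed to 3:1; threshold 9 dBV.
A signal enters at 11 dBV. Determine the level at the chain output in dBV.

Stage 1: 11 dBV is 30 dB over -19 dBV; at 15:1 that becomes 2 dB over, giving -17 dBV.
Stage 2: 2 dB above -19 dBV, reduced 10:1 to 0.2 dB above → -18.8 dBV; +6 dB make-up → -12.8 dBV.
Stage 3: below threshold (-12.8 ≤ 9); passes unchanged; output -12.8 dBV.

-12.8 dBV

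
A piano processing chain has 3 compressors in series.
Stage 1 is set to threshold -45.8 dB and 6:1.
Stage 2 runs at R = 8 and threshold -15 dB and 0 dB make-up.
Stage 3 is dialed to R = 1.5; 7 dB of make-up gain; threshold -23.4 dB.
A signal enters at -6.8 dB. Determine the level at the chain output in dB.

-32.3 dB

Stage 1: overshoot 39 dB → 39/6 = 6.5 dB → -39.3 dB.
Stage 2: below threshold (-39.3 ≤ -15); passes unchanged; output -39.3 dB.
Stage 3: -39.3 dB is at or below the -23.4 dB threshold — no compression; make-up brings it to -32.3 dB.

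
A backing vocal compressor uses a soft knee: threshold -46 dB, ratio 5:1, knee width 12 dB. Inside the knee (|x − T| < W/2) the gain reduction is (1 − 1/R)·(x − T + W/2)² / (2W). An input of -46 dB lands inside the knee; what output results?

-47.2 dB

x − T + W/2 = -46 − (-46) + 6 = 6.
GR = (1 − 1/5) × 6² / 24 = 0.8 × 36 / 24 = 1.2 dB.
Output = -46 − 1.2 = -47.2 dB.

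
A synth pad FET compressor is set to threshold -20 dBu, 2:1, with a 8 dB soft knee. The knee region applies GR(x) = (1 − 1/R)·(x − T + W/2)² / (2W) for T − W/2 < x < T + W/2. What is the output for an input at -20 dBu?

x − T + W/2 = -20 − (-20) + 4 = 4.
GR = (1 − 1/2) × 4² / 16 = 0.5 × 16 / 16 = 0.5 dB.
Output = -20 − 0.5 = -20.5 dBu.

-20.5 dBu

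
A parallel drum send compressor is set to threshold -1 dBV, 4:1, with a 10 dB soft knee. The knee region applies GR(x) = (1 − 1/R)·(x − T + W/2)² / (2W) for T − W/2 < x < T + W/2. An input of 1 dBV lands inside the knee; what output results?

x − T + W/2 = 1 − (-1) + 5 = 7.
GR = (1 − 1/4) × 7² / 20 = 0.75 × 49 / 20 = 1.8375 dB.
Output = 1 − 1.8375 = -0.8375 dBV.

-0.8375 dBV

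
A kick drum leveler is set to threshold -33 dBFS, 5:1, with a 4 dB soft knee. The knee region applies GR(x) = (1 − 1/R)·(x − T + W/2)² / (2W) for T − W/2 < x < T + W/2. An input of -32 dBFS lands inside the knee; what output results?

x − T + W/2 = -32 − (-33) + 2 = 3.
GR = (1 − 1/5) × 3² / 8 = 0.8 × 9 / 8 = 0.9 dB.
Output = -32 − 0.9 = -32.9 dBFS.

-32.9 dBFS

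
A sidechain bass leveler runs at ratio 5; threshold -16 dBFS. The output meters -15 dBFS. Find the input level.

-11 dBFS

Post-compression overshoot = -15 − (-16) = 1 dB.
Before 5:1 compression the overshoot was 1 × 5 = 5 dB, so input = -16 + 5 = -11 dBFS.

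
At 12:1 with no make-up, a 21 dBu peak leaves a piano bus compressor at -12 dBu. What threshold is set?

Input is 36 dB above T (since output overshoot × R = input overshoot: (-12 − T)·12 = 21 − T gives T = -15 dBu).
Check: -15 + (21 − (-15))/12 = -15 + 3 = -12 dBu. ✓

-15 dBu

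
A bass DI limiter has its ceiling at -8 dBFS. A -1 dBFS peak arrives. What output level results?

A brickwall limiter is an ∞:1 compressor: any input above the ceiling is clamped to -8 dBFS.

-8 dBFS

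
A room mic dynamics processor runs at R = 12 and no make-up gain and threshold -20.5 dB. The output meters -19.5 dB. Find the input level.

That's 1 dB above the -20.5 dB threshold.
Before 12:1 compression the overshoot was 1 × 12 = 12 dB, so input = -20.5 + 12 = -8.5 dB.

-8.5 dB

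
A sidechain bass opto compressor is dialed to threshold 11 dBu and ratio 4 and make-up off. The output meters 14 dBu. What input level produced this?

23 dBu

That's 3 dB above the 11 dBu threshold.
Input overshoot = R × output overshoot = 12 dB → input = 11 + 12 = 23 dBu.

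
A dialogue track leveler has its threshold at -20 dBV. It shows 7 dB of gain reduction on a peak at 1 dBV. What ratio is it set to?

1.5:1

Input overshoot = 1 − (-20) = 21 dB.
Output overshoot = 21 − 7 = 14 dB.
Ratio = input overshoot / output overshoot = 21 / 14 = 1.5.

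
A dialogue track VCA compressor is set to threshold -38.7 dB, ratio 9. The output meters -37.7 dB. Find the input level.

That's 1 dB above the -38.7 dB threshold.
Before 9:1 compression the overshoot was 1 × 9 = 9 dB, so input = -38.7 + 9 = -29.7 dB.

-29.7 dB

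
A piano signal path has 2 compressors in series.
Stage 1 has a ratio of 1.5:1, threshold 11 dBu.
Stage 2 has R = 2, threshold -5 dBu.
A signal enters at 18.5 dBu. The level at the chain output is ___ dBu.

Stage 1: 7.5 dB above 11 dBu, reduced 1.5:1 to 5 dB above → 16 dBu.
Stage 2: 21 dB above -5 dBu, reduced 2:1 to 10.5 dB above → 5.5 dBu.

5.5 dBu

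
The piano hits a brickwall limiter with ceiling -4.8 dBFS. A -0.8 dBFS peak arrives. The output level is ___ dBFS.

The limiter clamps the peak to its -4.8 dBFS ceiling.

-4.8 dBFS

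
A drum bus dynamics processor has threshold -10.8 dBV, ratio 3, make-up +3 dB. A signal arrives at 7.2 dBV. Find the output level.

The input is 18 dB above the -10.8 dBV threshold.
The 18 dB excess becomes 6 dB after 3:1 reduction.
Output = -10.8 + 6 = -4.8 dBV; make-up adds 3 dB, giving -1.8 dBV.

-1.8 dBV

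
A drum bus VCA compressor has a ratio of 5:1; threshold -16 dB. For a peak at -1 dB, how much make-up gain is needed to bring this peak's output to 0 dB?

13 dB

Overshoot 15 dB → 15/5 = 3 dB after compression, so the compressed level is -16 + 3 = -13 dB.
Make-up = target − compressed = 0 − (-13) = 13 dB.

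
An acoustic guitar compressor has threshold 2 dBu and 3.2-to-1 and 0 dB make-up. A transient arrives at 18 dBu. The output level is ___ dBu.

7 dBu

The input is 16 dB above the 2 dBu threshold.
At 3.2:1 the overshoot is divided by 3.2, leaving 5 dB above threshold.
Output = 2 + 5 = 7 dBu.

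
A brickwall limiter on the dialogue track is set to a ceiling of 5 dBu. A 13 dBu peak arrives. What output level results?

5 dBu

A brickwall limiter is an ∞:1 compressor: any input above the ceiling is clamped to 5 dBu.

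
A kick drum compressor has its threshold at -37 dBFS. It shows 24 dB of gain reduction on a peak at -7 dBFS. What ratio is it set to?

5:1

Input overshoot = -7 − (-37) = 30 dB.
Output overshoot = 30 − 24 = 6 dB.
Ratio = input overshoot / output overshoot = 30 / 6 = 5.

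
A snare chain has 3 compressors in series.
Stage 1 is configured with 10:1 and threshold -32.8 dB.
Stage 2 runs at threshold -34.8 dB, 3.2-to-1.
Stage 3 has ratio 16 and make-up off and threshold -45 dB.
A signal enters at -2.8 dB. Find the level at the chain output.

-44.264844 dB

Stage 1: -2.8 dB is 30 dB over -32.8 dB; at 10:1 that becomes 3 dB over, giving -29.8 dB.
Stage 2: overshoot 5 dB → 5/3.2 = 1.5625 dB → -33.2375 dB.
Stage 3: overshoot 11.7625 dB → 11.7625/16 = 0.735156 dB → -44.264844 dB.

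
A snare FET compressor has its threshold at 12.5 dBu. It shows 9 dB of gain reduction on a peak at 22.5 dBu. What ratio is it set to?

Input overshoot = 22.5 − 12.5 = 10 dB.
Output overshoot = 10 − 9 = 1 dB.
Ratio = input overshoot / output overshoot = 10 / 1 = 10.

10:1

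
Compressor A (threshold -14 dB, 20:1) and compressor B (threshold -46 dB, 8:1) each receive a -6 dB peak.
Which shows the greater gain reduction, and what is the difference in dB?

B, by 27.4 dB

A: GR = 8 − 8/20 = 7.6 dB.
B: GR = 40 − 40/8 = 35 dB.
Difference: 27.4 dB in favour of B.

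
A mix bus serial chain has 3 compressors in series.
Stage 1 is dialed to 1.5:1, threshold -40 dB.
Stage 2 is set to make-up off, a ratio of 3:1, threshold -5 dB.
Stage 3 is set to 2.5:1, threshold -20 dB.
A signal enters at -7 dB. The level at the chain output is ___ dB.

Stage 1: -7 dB is 33 dB over -40 dB; at 1.5:1 that becomes 22 dB over, giving -18 dB.
Stage 2: -18 dB ≤ -5 dB, so stage 2 doesn't engage; output -18 dB.
Stage 3: -18 dB is 2 dB over -20 dB; at 2.5:1 that becomes 0.8 dB over, giving -19.2 dB.

-19.2 dB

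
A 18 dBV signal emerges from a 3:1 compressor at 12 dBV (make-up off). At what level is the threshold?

Gain reduction = 18 − 12 = 6 dB; output overshoot = GR / (R − 1) = 6 / 2 = 3 dB.
Threshold = output − output overshoot = 12 − 3 = 9 dBV.

9 dBV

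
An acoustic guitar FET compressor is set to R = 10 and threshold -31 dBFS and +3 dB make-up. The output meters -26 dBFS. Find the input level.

-11 dBFS

Stripping the +3 dB make-up gives -29 dBFS at the gain stage.
That's 2 dB above the -31 dBFS threshold.
Before 10:1 compression the overshoot was 2 × 10 = 20 dB, so input = -31 + 20 = -11 dBFS.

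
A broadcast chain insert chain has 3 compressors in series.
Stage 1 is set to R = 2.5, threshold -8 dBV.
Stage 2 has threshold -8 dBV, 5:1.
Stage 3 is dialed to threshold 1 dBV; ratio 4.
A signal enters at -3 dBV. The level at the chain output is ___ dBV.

Stage 1: 5 dB above -8 dBV, reduced 2.5:1 to 2 dB above → -6 dBV.
Stage 2: -6 dBV is 2 dB over -8 dBV; at 5:1 that becomes 0.4 dB over, giving -7.6 dBV.
Stage 3: -7.6 dBV is at or below the 1 dBV threshold — no compression; output -7.6 dBV.

-7.6 dBV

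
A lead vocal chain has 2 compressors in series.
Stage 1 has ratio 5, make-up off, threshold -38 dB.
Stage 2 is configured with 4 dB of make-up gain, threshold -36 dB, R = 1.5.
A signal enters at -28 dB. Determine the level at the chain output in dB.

-32 dB

Stage 1: overshoot 10 dB → 10/5 = 2 dB → -36 dB.
Stage 2: -36 dB is at or below the -36 dB threshold — no compression; make-up brings it to -32 dB.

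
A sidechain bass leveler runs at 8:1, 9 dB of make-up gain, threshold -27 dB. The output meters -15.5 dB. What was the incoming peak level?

-7 dB

Remove make-up: -15.5 − 9 = -24.5 dB.
That's 2.5 dB above the -27 dB threshold.
Undo the ratio: input overshoot = 2.5 × 8 = 20 dB, giving input = -7 dB.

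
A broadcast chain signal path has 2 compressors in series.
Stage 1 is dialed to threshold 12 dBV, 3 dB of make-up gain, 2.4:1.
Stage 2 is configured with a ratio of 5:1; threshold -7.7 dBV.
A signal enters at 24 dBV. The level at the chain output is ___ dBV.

Stage 1: 24 dBV is 12 dB over 12 dBV; at 2.4:1 that becomes 5 dB over, giving 17 dBV; +3 dB make-up → 20 dBV.
Stage 2: 20 dBV is 27.7 dB over -7.7 dBV; at 5:1 that becomes 5.54 dB over, giving -2.16 dBV.

-2.16 dBV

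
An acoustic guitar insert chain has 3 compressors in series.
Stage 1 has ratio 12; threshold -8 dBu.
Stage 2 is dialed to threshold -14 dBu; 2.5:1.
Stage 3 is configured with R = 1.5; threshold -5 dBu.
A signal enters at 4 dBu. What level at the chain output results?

-11.2 dBu

Stage 1: overshoot 12 dB → 12/12 = 1 dB → -7 dBu.
Stage 2: -7 dBu is 7 dB over -14 dBu; at 2.5:1 that becomes 2.8 dB over, giving -11.2 dBu.
Stage 3: -11.2 dBu ≤ -5 dBu, so stage 3 doesn't engage; output -11.2 dBu.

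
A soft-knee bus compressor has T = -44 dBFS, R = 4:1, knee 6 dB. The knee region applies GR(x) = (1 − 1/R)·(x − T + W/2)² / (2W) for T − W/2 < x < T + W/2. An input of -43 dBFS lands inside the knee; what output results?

-44 dBFS

x − T + W/2 = -43 − (-44) + 3 = 4.
GR = (1 − 1/4) × 4² / 12 = 0.75 × 16 / 12 = 1 dB.
Output = -43 − 1 = -44 dBFS.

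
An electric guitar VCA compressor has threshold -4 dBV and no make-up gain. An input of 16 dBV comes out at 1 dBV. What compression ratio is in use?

4:1

Input overshoot = 16 − (-4) = 20 dB; output overshoot = 1 − (-4) = 5 dB.
Ratio = 20 / 5 = 4.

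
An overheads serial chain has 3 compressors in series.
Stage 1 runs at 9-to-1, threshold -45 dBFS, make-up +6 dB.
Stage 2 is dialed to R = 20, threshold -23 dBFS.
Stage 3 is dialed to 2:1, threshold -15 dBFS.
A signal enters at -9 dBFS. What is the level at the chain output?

Stage 1: overshoot 36 dB → 36/9 = 4 dB → -41 dBFS; +6 dB make-up → -35 dBFS.
Stage 2: below threshold (-35 ≤ -23); passes unchanged; output -35 dBFS.
Stage 3: below threshold (-35 ≤ -15); passes unchanged; output -35 dBFS.

-35 dBFS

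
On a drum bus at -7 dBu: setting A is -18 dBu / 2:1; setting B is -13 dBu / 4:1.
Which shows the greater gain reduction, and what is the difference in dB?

A, by 1 dB

A: overshoot 11 dB → output overshoot 5.5 dB → GR 5.5 dB.
B: overshoot 6 dB → output overshoot 1.5 dB → GR 4.5 dB.
A applies 1 dB more gain reduction.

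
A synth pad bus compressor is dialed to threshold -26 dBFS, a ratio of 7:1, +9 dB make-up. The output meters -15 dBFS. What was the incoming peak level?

-12 dBFS

Before make-up, the level was -15 − 9 = -24 dBFS.
Post-compression overshoot = -24 − (-26) = 2 dB.
Input overshoot = R × output overshoot = 14 dB → input = -26 + 14 = -12 dBFS.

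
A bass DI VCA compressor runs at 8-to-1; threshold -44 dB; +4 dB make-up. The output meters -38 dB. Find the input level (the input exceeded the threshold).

Stripping the +4 dB make-up gives -42 dB at the gain stage.
Post-compression overshoot = -42 − (-44) = 2 dB.
Before 8:1 compression the overshoot was 2 × 8 = 16 dB, so input = -44 + 16 = -28 dB.

-28 dB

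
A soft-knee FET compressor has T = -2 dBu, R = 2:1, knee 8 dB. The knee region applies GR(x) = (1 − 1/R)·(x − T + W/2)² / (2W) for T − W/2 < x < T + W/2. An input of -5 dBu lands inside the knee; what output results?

x − T + W/2 = -5 − (-2) + 4 = 1.
GR = (1 − 1/2) × 1² / 16 = 0.5 × 1 / 16 = 0.03125 dB.
Output = -5 − 0.03125 = -5.03125 dBu.

-5.03125 dBu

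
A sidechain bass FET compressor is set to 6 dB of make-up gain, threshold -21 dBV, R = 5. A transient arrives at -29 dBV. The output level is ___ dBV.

-23 dBV

-29 dBV is 8 dB below the -21 dBV threshold, so no gain reduction is applied.
Make-up gain adds 6 dB: -29 + 6 = -23 dBV.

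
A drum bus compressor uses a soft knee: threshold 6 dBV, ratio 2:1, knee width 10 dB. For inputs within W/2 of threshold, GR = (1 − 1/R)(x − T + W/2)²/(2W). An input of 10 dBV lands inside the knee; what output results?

7.975 dBV

x − T + W/2 = 10 − 6 + 5 = 9.
GR = (1 − 1/2) × 9² / 20 = 0.5 × 81 / 20 = 2.025 dB.
Output = 10 − 2.025 = 7.975 dBV.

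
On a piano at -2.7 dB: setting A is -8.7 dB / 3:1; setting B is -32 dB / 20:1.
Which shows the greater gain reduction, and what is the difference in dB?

B, by 23.835 dB

A: overshoot 6 dB → output overshoot 2 dB → GR 4 dB.
B: overshoot 29.3 dB → output overshoot 1.465 dB → GR 27.835 dB.
B applies 23.835 dB more gain reduction.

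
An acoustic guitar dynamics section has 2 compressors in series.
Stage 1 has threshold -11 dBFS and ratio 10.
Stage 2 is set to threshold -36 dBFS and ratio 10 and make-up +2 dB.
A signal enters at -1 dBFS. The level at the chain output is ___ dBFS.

Stage 1: 10 dB above -11 dBFS, reduced 10:1 to 1 dB above → -10 dBFS.
Stage 2: 26 dB above -36 dBFS, reduced 10:1 to 2.6 dB above → -33.4 dBFS; +2 dB make-up → -31.4 dBFS.

-31.4 dBFS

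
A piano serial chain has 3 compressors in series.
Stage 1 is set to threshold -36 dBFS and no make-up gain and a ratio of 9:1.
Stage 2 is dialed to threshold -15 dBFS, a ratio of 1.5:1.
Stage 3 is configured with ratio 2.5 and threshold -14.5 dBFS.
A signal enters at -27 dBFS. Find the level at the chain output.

-35 dBFS

Stage 1: 9 dB above -36 dBFS, reduced 9:1 to 1 dB above → -35 dBFS.
Stage 2: -35 dBFS ≤ -15 dBFS, so stage 2 doesn't engage; output -35 dBFS.
Stage 3: -35 dBFS is at or below the -14.5 dBFS threshold — no compression; output -35 dBFS.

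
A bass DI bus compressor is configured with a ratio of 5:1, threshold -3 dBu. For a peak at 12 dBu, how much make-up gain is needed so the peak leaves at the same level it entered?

12 dB

Overshoot 15 dB → 15/5 = 3 dB after compression, so the compressed level is -3 + 3 = 0 dBu.
Make-up = target − compressed = 12 − 0 = 12 dB.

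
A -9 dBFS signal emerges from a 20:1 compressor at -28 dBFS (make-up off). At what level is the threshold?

Gain reduction = -9 − (-28) = 19 dB; output overshoot = GR / (R − 1) = 19 / 19 = 1 dB.
Threshold = output − output overshoot = -28 − 1 = -29 dBFS.

-29 dBFS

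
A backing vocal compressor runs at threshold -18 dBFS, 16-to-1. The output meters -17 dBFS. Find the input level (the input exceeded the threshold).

-2 dBFS

Post-compression overshoot = -17 − (-18) = 1 dB.
Before 16:1 compression the overshoot was 1 × 16 = 16 dB, so input = -18 + 16 = -2 dBFS.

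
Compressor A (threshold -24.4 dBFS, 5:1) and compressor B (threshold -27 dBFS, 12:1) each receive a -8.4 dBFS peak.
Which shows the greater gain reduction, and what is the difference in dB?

A: GR = 16 − 16/5 = 12.8 dB.
B: GR = 18.6 − 18.6/12 = 17.05 dB.
B applies 4.25 dB more gain reduction.

B, by 4.25 dB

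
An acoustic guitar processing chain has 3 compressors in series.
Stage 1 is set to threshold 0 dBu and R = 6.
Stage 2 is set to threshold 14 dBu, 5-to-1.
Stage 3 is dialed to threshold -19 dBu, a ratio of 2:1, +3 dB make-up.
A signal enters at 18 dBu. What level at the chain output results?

-5 dBu

Stage 1: 18 dB above 0 dBu, reduced 6:1 to 3 dB above → 3 dBu.
Stage 2: 3 dBu ≤ 14 dBu, so stage 2 doesn't engage; output 3 dBu.
Stage 3: 3 dBu is 22 dB over -19 dBu; at 2:1 that becomes 11 dB over, giving -8 dBu; +3 dB make-up → -5 dBu.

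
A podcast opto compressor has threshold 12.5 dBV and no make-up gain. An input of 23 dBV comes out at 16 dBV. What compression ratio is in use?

Input overshoot = 23 − 12.5 = 10.5 dB; output overshoot = 16 − 12.5 = 3.5 dB.
Ratio = 10.5 / 3.5 = 3.

3:1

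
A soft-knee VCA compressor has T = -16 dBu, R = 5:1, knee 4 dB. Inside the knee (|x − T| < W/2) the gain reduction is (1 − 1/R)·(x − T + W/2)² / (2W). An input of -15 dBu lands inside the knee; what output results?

-15.9 dBu

x − T + W/2 = -15 − (-16) + 2 = 3.
GR = (1 − 1/5) × 3² / 8 = 0.8 × 9 / 8 = 0.9 dB.
Output = -15 − 0.9 = -15.9 dBu.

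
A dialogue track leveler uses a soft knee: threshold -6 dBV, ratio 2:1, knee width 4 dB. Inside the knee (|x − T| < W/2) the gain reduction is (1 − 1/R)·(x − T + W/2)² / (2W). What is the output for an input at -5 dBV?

x − T + W/2 = -5 − (-6) + 2 = 3.
GR = (1 − 1/2) × 3² / 8 = 0.5 × 9 / 8 = 0.5625 dB.
Output = -5 − 0.5625 = -5.5625 dBV.

-5.5625 dBV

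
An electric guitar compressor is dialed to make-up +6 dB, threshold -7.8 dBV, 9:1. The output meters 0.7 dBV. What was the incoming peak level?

Remove make-up: 0.7 − 6 = -5.3 dBV.
That's 2.5 dB above the -7.8 dBV threshold.
Before 9:1 compression the overshoot was 2.5 × 9 = 22.5 dB, so input = -7.8 + 22.5 = 14.7 dBV.

14.7 dBV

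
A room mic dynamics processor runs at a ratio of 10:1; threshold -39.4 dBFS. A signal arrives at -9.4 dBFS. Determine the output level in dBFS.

The input is 30 dB above the -39.4 dBFS threshold.
10:1 compression reduces that to 30/10 = 3 dB over.
That puts the output at -36.4 dBFS.

-36.4 dBFS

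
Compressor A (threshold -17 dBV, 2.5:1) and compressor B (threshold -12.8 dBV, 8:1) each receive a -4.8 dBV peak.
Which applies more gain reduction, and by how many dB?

A, by 0.32 dB

A: GR = 12.2 − 12.2/2.5 = 7.32 dB.
B: GR = 8 − 8/8 = 7 dB.
A applies 0.32 dB more gain reduction.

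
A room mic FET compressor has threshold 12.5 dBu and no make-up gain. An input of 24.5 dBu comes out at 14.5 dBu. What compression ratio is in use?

6:1

Input overshoot = 24.5 − 12.5 = 12 dB; output overshoot = 14.5 − 12.5 = 2 dB.
Ratio = 12 / 2 = 6.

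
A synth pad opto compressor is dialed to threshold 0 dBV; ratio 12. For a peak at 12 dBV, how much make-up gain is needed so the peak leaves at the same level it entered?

11 dB

The peak compresses to 0 + 12/12 = 1 dBV.
To reach 12 dBV requires 12 − 1 = 11 dB of make-up.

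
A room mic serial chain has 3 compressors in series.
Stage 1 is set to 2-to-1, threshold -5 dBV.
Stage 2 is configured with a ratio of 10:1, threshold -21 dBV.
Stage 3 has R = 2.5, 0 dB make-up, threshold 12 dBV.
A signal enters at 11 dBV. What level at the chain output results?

Stage 1: 11 dBV is 16 dB over -5 dBV; at 2:1 that becomes 8 dB over, giving 3 dBV.
Stage 2: 3 dBV is 24 dB over -21 dBV; at 10:1 that becomes 2.4 dB over, giving -18.6 dBV.
Stage 3: -18.6 dBV is at or below the 12 dBV threshold — no compression; output -18.6 dBV.

-18.6 dBV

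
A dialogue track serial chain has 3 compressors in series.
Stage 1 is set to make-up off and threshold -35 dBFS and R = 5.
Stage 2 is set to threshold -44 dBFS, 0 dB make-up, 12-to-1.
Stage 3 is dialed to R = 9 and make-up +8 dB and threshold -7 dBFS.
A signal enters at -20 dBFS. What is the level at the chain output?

Stage 1: 15 dB above -35 dBFS, reduced 5:1 to 3 dB above → -32 dBFS.
Stage 2: overshoot 12 dB → 12/12 = 1 dB → -43 dBFS.
Stage 3: below threshold (-43 ≤ -7); passes unchanged; make-up brings it to -35 dBFS.

-35 dBFS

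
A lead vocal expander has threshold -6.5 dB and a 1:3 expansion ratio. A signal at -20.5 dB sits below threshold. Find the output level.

-48.5 dB

Below threshold, a 1:3 expander applies gain = (3−1)×(T − x) of attenuation.
(3−1) × 14 = 28 dB, so output = -20.5 − 28 = -48.5 dB.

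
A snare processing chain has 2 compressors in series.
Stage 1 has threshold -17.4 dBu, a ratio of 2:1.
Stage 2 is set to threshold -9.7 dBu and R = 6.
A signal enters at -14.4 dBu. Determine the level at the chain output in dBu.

Stage 1: 3 dB above -17.4 dBu, reduced 2:1 to 1.5 dB above → -15.9 dBu.
Stage 2: -15.9 dBu is at or below the -9.7 dBu threshold — no compression; output -15.9 dBu.

-15.9 dBu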